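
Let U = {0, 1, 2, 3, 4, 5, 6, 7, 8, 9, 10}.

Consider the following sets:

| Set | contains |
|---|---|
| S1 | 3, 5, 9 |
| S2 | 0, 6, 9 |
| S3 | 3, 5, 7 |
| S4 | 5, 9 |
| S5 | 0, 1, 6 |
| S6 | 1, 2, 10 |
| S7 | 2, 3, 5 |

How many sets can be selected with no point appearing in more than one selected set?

S2, S3, S6 are pairwise disjoint (S2={0,6,9}; S3={3,5,7}; S6={1,2,10}).
Every remaining set overlaps one of these, and no 4 of the listed sets are pairwise disjoint, so 3 is the maximum.

3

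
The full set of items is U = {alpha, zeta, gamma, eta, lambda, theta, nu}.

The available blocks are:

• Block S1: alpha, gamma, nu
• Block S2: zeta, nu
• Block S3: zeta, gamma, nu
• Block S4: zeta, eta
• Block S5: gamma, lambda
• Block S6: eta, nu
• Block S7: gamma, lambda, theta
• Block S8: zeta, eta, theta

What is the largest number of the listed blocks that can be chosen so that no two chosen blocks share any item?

S6, S7 are pairwise disjoint (S6={eta,nu}; S7={gamma,lambda,theta}).
Every remaining block overlaps one of these, and no 3 of the listed blocks are pairwise disjoint, so 2 is the maximum.

2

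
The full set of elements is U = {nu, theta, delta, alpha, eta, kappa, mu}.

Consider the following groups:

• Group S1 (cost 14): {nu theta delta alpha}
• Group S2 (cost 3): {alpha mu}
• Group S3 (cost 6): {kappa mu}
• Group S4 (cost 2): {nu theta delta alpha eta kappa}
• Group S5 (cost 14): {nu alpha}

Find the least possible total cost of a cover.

5

S2, S4 together cover every element (S2 ∪ S4 = {nu, theta, delta, alpha, eta, kappa, mu}); total cost 3 + 2 = 5.
No covering selection has total cost below 5.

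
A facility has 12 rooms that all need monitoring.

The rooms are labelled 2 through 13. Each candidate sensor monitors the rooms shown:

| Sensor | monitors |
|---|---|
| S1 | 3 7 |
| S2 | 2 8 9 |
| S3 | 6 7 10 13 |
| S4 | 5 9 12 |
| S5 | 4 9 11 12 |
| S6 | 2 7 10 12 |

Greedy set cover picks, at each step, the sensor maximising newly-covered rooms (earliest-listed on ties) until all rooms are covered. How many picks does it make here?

5

Greedy: pick S3 (covers 4 new) → pick S5 (covers 4 new) → pick S2 (covers 2 new) → pick S1 (covers 1 new) → pick S4 (covers 1 new). Total picks: 5.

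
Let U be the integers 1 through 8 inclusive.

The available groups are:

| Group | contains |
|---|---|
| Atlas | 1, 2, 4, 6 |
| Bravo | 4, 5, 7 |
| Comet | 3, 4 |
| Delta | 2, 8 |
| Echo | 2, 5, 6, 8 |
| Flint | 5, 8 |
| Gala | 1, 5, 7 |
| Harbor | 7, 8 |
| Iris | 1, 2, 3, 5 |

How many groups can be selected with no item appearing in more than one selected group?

Comet, Delta, Gala are pairwise disjoint (Comet={3,4}; Delta={2,8}; Gala={1,5,7}).
Every remaining group overlaps one of these, and no 4 of the listed groups are pairwise disjoint, so 3 is the maximum.

3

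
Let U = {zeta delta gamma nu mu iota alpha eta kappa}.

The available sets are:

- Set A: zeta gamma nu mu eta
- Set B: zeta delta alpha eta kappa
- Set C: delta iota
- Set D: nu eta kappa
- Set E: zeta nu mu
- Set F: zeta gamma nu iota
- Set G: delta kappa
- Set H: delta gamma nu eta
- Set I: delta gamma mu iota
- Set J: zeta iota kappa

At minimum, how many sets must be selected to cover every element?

A, B, and I cover everything between them: the union {zeta, delta, gamma, nu, mu, iota, alpha, eta, kappa} is all of U.
Only B contains alpha, so B is forced; the remaining 4 elements need at least 2 more sets (each remaining set adds at most 3) — so at least 3 sets are needed, and 3 is optimal.

3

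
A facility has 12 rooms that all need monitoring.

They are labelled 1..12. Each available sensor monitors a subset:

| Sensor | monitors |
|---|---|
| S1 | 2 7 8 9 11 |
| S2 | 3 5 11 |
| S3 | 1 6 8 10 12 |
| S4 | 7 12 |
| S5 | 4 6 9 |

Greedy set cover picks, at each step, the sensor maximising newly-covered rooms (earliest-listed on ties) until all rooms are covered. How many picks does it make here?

Greedy: pick S1 (covers 5 new) → pick S3 (covers 4 new) → pick S2 (covers 2 new) → pick S5 (covers 1 new). Total picks: 4.

4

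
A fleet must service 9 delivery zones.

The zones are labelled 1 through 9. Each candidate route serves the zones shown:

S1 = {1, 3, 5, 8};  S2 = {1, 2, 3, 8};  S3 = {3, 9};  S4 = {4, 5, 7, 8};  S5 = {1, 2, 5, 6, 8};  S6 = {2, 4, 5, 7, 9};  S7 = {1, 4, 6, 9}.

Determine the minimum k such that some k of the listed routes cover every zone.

S2 and S5 and S6 together: S2 ∪ S5 ∪ S6 = {1, 2, 3, 4, 5, 6, 7, 8, 9} — every zone is covered.
No 2 of the 7 routes cover everything (all 21 combinations miss at least one zone), so 3 is optimal.

3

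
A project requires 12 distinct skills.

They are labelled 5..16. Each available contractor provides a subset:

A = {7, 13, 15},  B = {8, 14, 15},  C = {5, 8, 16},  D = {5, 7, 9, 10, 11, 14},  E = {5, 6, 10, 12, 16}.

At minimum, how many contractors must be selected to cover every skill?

Take {A, B, D, E}. Their union is {5, 6, 7, 8, 9, 10, 11, 12, 13, 14, 15, 16}, which is all 12 skills.
No 3 of the 5 contractors cover everything (all 10 combinations miss at least one skill), so 4 is optimal.

4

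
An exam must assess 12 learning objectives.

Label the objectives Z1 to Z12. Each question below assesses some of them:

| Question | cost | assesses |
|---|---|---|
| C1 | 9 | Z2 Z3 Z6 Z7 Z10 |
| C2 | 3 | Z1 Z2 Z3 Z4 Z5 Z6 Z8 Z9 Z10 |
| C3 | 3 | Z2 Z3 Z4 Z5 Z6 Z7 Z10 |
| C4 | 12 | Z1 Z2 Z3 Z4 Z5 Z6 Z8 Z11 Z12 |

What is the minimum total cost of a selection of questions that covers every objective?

18

C2, C3, C4 together cover every objective (C2 ∪ C3 ∪ C4 = {Z1, Z2, Z3, Z4, Z5, Z6, Z7, Z8, Z9, Z10, Z11, Z12}); total cost 3 + 3 + 12 = 18.
No covering selection has total cost below 18.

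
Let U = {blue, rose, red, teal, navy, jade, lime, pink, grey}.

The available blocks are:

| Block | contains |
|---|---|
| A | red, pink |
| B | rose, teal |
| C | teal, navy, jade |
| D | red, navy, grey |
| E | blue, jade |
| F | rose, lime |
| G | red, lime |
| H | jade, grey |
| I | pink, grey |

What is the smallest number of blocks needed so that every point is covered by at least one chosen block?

5

B and D and E and F and I together: B ∪ D ∪ E ∪ F ∪ I = {blue, rose, red, teal, navy, jade, lime, pink, grey} — every point is covered.
No 4 of the 9 blocks cover everything (all 126 combinations miss at least one point), so 5 is optimal.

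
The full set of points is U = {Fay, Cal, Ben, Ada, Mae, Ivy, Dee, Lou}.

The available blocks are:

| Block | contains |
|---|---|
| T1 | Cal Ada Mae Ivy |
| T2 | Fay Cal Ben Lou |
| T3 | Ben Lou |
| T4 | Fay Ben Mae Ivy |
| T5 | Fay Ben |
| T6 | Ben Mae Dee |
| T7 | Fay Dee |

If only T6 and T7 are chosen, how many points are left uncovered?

Union of T6, T7 = {Fay, Ben, Mae, Dee}.
Not covered: Cal, Ada, Ivy, Lou — 4 points.

4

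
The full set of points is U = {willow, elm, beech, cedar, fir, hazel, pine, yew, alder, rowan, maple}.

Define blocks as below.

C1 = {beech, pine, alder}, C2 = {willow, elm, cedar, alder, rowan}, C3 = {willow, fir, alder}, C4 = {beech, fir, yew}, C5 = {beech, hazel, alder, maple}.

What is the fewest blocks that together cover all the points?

4

C1 and C2 and C4 and C5 together: C1 ∪ C2 ∪ C4 ∪ C5 = {willow, elm, beech, cedar, fir, hazel, pine, yew, alder, rowan, maple} — every point is covered.
No 3 of the 5 blocks cover everything (all 10 combinations miss at least one point), so 4 is optimal.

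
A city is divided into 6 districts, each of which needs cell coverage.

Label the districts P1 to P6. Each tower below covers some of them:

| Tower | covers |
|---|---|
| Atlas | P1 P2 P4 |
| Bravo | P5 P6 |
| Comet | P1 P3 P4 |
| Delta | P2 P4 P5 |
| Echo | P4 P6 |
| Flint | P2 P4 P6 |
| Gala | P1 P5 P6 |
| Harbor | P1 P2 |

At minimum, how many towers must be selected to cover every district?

Take {Comet, Flint, Gala}. Their union is {P1, P2, P3, P4, P5, P6}, which is all 6 districts.
Only Comet contains P3, so Comet is forced; the remaining 3 districts need at least 2 more towers (each remaining tower adds at most 2) — so at least 3 towers are needed, and 3 is optimal.

3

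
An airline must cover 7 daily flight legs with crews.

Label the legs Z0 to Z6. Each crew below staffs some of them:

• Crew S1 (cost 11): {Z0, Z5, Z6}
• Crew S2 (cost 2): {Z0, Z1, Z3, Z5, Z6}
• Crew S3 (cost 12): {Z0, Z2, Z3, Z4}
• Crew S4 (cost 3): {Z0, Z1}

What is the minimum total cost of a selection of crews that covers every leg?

S2, S3 together cover every leg (S2 ∪ S3 = {Z0, Z1, Z2, Z3, Z4, Z5, Z6}); total cost 2 + 12 = 14.
No covering selection has total cost below 14.

14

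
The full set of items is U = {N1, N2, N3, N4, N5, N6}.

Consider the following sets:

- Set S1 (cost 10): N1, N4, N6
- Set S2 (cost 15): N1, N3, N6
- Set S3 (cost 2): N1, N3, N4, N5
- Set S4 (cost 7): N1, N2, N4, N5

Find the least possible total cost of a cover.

S1, S3, S4 together cover every item (S1 ∪ S3 ∪ S4 = {N1, N2, N3, N4, N5, N6}); total cost 10 + 2 + 7 = 19.
No covering selection has total cost below 19.

19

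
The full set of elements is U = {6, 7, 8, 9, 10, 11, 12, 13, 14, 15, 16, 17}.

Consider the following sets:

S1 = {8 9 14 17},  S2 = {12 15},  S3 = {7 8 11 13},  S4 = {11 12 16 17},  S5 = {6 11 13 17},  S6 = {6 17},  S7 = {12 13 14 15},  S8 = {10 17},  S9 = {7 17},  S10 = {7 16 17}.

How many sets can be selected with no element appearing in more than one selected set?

S2, S3, S8 are pairwise disjoint (S2={12,15}; S3={7,8,11,13}; S8={10,17}).
Every remaining set overlaps one of these, and no 4 of the listed sets are pairwise disjoint, so 3 is the maximum.

3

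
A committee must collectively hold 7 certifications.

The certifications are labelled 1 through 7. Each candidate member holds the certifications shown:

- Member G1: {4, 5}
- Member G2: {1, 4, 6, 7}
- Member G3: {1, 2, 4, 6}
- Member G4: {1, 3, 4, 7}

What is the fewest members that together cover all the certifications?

G1 and G3 and G4 together: G1 ∪ G3 ∪ G4 = {1, 2, 3, 4, 5, 6, 7} — every certification is covered.
Only G3 contains 2, so G3 is forced; the remaining 3 certifications need at least 2 more members (each remaining member adds at most 2) — so at least 3 members are needed, and 3 is optimal.

3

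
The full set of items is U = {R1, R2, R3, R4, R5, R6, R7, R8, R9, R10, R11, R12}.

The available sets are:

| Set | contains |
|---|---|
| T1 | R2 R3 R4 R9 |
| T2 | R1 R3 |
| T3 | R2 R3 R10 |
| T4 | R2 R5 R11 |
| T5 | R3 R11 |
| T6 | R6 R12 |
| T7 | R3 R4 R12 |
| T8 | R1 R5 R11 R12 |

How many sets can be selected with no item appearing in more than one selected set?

3

T2, T4, T6 are pairwise disjoint (T2={R1,R3}; T4={R2,R5,R11}; T6={R6,R12}).
Every remaining set overlaps one of these, and no 4 of the listed sets are pairwise disjoint, so 3 is the maximum.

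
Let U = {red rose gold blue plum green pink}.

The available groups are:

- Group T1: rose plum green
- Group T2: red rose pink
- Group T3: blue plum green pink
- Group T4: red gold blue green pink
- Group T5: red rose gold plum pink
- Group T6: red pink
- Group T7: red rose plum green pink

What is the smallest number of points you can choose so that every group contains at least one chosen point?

The 2 points {red, green} hit every group.
The groups T1, T6 are pairwise disjoint, so any hitting set needs a separate point for each — at least 2. Hence 2 is optimal.

2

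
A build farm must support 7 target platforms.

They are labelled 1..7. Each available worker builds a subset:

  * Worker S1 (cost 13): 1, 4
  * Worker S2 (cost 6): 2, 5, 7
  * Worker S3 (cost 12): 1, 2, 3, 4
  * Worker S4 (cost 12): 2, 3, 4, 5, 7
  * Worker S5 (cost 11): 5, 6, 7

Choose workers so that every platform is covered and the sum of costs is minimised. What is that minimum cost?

23

S3, S5 together cover every platform (S3 ∪ S5 = {1, 2, 3, 4, 5, 6, 7}); total cost 12 + 11 = 23.
The greedy pick S2, S3, S5 costs 29; no covering selection beats 23.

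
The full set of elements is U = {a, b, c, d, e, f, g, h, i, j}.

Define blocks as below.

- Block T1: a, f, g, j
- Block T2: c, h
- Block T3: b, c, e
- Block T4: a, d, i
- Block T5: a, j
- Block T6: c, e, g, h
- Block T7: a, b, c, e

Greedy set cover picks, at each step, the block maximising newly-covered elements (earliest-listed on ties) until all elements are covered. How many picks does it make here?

Greedy: pick T1 (covers 4 new) → pick T3 (covers 3 new) → pick T4 (covers 2 new) → pick T2 (covers 1 new). Total picks: 4.

4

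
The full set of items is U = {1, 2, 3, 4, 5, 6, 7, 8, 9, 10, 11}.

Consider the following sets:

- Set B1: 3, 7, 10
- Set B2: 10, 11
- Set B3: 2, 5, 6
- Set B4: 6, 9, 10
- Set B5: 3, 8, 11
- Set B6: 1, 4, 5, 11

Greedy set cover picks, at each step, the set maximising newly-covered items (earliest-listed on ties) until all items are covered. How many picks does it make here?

Greedy: pick B6 (covers 4 new) → pick B1 (covers 3 new) → pick B3 (covers 2 new) → pick B4 (covers 1 new) → pick B5 (covers 1 new). Total picks: 5.

5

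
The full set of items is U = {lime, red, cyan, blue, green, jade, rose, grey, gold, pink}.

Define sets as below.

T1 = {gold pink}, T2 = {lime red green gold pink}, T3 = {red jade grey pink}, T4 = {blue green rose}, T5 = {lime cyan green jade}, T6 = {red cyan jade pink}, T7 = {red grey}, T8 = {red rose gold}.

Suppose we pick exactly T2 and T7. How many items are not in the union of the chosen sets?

Union of T2, T7 = {lime, red, green, grey, gold, pink}.
Not covered: cyan, blue, jade, rose — 4 items.

4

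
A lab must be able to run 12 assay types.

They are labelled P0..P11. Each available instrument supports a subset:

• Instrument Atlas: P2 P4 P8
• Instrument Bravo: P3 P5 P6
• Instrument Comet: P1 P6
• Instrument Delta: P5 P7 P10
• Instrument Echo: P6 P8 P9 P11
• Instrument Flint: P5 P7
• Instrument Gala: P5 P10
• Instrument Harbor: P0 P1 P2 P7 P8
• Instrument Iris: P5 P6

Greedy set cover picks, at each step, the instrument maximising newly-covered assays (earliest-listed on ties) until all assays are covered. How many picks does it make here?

Greedy: pick Harbor (covers 5 new) → pick Bravo (covers 3 new) → pick Echo (covers 2 new) → pick Atlas (covers 1 new) → pick Delta (covers 1 new). Total picks: 5.

5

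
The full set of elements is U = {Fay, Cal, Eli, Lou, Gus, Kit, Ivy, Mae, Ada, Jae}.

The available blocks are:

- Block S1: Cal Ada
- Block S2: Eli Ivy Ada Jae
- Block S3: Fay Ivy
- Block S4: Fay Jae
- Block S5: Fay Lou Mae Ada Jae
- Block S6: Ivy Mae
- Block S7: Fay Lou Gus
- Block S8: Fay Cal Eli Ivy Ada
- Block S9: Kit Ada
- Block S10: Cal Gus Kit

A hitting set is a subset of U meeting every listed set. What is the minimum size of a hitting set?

H = {Gus, Ivy, Ada, Jae} meets every block (each contains at least one member of H), and |H| = 4.
No choice of 3 elements meets every block, so 4 is the minimum.

4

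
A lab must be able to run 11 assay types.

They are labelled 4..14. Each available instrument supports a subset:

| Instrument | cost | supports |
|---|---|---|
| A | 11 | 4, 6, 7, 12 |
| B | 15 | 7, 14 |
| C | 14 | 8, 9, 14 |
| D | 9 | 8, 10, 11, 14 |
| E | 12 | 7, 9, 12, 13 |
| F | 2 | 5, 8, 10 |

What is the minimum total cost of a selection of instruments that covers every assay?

A, D, E, F together cover every assay (A ∪ D ∪ E ∪ F = {4, 5, 6, 7, 8, 9, 10, 11, 12, 13, 14}); total cost 11 + 9 + 12 + 2 = 34.
No covering selection has total cost below 34.

34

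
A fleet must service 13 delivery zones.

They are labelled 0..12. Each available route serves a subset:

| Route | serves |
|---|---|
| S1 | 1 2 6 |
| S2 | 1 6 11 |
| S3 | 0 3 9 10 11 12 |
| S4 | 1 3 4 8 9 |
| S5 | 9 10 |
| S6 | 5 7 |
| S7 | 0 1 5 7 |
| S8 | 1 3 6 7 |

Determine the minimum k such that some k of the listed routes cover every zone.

S1 and S3 and S4 and S6 together: S1 ∪ S3 ∪ S4 ∪ S6 = {0, 1, 2, 3, 4, 5, 6, 7, 8, 9, 10, 11, 12} — every zone is covered.
Only S3 contains 12, so S3 is forced; the remaining 7 zones need at least 3 more routes (each remaining route adds at most 3) — so at least 4 routes are needed, and 4 is optimal.

4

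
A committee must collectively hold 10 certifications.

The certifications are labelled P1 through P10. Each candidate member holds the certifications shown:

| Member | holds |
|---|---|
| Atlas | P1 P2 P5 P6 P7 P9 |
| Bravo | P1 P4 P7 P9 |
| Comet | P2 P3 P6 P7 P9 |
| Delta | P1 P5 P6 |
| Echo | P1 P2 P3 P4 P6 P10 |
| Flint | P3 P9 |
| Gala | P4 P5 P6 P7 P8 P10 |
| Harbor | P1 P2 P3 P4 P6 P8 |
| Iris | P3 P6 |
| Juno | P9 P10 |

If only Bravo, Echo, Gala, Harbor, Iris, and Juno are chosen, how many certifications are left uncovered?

Union of Bravo, Echo, Gala, Harbor, Iris, Juno = {P1, P2, P3, P4, P5, P6, P7, P8, P9, P10} — that's every certification, so 0 are uncovered.

0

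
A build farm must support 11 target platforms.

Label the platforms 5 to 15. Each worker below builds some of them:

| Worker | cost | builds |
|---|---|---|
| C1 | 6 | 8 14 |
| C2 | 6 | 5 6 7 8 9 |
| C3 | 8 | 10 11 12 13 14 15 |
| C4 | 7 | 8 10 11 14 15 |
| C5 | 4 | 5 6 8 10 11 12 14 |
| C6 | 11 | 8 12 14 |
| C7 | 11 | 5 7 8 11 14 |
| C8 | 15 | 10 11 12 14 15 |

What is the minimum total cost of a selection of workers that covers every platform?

14

C2, C3 together cover every platform (C2 ∪ C3 = {5, 6, 7, 8, 9, 10, 11, 12, 13, 14, 15}); total cost 6 + 8 = 14.
The greedy pick C5, C2, C3 costs 18; no covering selection beats 14.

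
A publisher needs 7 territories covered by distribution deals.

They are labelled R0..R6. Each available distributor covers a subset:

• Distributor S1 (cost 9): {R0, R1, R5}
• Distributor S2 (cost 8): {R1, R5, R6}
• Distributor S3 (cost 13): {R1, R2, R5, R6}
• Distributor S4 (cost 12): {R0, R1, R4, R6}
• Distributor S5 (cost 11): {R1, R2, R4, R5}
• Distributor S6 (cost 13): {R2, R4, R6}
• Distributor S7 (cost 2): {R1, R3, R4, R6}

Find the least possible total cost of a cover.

22

S1, S5, S7 together cover every territory (S1 ∪ S5 ∪ S7 = {R0, R1, R2, R3, R4, R5, R6}); total cost 9 + 11 + 2 = 22.
No covering selection has total cost below 22.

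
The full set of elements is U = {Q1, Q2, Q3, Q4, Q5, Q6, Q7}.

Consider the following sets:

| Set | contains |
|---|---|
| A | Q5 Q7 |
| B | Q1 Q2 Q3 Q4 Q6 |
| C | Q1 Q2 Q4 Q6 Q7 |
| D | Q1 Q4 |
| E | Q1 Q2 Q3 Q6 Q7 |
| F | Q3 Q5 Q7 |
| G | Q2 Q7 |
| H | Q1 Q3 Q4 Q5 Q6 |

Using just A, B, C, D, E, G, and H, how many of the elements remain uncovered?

Union of A, B, C, D, E, G, H = {Q1, Q2, Q3, Q4, Q5, Q6, Q7} — that's every element, so 0 are uncovered.

0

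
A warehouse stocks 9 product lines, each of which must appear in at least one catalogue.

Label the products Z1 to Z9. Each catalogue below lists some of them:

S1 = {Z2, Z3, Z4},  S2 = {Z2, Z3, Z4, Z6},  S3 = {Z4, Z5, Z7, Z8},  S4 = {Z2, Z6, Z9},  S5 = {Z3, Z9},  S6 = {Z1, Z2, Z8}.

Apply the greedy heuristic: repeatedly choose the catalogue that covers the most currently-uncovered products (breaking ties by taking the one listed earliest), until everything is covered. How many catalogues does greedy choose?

Greedy: pick S2 (covers 4 new) → pick S3 (covers 3 new) → pick S4 (covers 1 new) → pick S6 (covers 1 new). Total picks: 4.

4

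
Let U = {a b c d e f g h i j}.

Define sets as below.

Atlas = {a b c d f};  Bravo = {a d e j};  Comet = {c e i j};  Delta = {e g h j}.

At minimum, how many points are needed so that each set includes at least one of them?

Take T = {c, j}. Each listed set contains at least one of these, so T is a hitting set of size 2.
The sets Atlas, Delta are pairwise disjoint, so any hitting set needs a separate point for each — at least 2. Hence 2 is optimal.

2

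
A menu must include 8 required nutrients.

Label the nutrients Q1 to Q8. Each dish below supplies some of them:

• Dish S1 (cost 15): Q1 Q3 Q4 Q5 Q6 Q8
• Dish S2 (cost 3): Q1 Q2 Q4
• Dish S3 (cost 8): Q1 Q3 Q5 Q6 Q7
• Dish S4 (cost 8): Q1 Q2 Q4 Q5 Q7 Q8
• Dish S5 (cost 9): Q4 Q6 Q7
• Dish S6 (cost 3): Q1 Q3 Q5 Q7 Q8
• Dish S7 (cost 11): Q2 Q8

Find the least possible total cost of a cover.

S2, S3, S6 together cover every nutrient (S2 ∪ S3 ∪ S6 = {Q1, Q2, Q3, Q4, Q5, Q6, Q7, Q8}); total cost 3 + 8 + 3 = 14.
No covering selection has total cost below 14.

14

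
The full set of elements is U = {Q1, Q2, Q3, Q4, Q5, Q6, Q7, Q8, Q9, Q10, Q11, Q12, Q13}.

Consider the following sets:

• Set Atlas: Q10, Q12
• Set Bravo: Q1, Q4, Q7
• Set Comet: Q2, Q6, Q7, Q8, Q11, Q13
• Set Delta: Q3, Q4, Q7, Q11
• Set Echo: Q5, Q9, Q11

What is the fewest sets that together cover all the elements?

5

Atlas, Bravo, Comet, Delta, and Echo cover everything between them: the union {Q1, Q2, Q3, Q4, Q5, Q6, Q7, Q8, Q9, Q10, Q11, Q12, Q13} is all of U.
Only Comet contains Q2, so Comet is forced; the remaining 7 elements need at least 4 more sets (each remaining set adds at most 2) — so at least 5 sets are needed, and 5 is optimal.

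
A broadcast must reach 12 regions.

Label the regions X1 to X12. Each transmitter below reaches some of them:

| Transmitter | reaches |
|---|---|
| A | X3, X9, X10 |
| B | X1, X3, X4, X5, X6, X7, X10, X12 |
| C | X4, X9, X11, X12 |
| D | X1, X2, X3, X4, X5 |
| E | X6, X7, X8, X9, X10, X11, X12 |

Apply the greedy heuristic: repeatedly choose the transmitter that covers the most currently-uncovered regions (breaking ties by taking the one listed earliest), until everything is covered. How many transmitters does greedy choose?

3

Greedy: pick B (covers 8 new) → pick E (covers 3 new) → pick D (covers 1 new). Total picks: 3.
(The true minimum cover uses only 2 transmitters, so greedy is not optimal here.)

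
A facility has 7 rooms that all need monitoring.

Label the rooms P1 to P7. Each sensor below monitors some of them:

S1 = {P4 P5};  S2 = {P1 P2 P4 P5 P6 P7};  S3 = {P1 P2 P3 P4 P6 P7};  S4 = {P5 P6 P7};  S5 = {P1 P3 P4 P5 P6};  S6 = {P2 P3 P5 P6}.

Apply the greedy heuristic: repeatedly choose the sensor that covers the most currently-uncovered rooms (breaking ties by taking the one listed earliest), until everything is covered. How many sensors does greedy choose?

2

Greedy: pick S2 (covers 6 new) → pick S3 (covers 1 new). Total picks: 2.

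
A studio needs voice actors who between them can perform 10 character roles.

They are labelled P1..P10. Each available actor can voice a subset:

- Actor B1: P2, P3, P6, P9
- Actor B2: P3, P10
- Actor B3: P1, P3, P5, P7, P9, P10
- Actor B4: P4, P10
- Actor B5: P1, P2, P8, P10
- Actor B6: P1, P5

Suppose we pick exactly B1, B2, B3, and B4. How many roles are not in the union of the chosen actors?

1

Union of B1, B2, B3, B4 = {P1, P2, P3, P4, P5, P6, P7, P9, P10}.
Not covered: P8 — 1 role.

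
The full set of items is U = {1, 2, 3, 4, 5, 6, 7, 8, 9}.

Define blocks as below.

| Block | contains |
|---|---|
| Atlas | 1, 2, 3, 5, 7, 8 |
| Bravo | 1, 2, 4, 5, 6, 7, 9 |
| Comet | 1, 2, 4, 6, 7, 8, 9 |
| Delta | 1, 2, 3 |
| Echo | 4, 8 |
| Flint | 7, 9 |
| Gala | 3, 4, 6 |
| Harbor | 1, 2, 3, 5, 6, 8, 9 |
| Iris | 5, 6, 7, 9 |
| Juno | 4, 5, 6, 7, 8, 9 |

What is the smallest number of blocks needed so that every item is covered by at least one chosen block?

Harbor and Juno together: Harbor ∪ Juno = {1, 2, 3, 4, 5, 6, 7, 8, 9} — every item is covered.
No single block has all 9 items (the largest, Bravo, has 7), so 2 is optimal.

2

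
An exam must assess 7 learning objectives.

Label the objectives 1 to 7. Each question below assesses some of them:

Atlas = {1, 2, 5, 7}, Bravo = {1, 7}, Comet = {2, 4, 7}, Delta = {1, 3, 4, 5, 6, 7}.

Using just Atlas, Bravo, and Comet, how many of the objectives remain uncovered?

Union of Atlas, Bravo, Comet = {1, 2, 4, 5, 7}.
Not covered: 3, 6 — 2 objectives.

2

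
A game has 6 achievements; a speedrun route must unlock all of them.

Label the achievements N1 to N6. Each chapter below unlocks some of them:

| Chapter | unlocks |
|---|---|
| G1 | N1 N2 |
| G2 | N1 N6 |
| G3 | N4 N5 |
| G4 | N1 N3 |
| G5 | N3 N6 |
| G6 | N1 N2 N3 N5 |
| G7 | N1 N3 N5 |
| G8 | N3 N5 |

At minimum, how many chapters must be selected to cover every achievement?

3

G3 and G5 and G6 together: G3 ∪ G5 ∪ G6 = {N1, N2, N3, N4, N5, N6} — every achievement is covered.
Only G3 contains N4, so G3 is forced; the remaining 4 achievements need at least 2 more chapters (each remaining chapter adds at most 3) — so at least 3 chapters are needed, and 3 is optimal.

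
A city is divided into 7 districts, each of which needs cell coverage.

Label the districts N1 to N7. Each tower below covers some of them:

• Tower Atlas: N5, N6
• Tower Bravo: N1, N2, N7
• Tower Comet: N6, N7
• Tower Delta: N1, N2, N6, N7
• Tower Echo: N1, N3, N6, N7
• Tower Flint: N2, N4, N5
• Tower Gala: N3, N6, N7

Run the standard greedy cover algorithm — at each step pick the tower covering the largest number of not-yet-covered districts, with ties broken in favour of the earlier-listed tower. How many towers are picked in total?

Greedy: pick Delta (covers 4 new) → pick Flint (covers 2 new) → pick Echo (covers 1 new). Total picks: 3.
(The true minimum cover uses only 2 towers, so greedy is not optimal here.)

3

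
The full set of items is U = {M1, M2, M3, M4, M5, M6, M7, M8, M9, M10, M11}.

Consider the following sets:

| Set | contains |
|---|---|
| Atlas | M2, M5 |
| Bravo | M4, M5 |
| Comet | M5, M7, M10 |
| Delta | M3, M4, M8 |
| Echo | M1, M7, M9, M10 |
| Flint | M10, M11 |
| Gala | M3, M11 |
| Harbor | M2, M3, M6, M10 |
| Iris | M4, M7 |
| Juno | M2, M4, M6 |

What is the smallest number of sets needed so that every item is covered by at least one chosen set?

Take {Atlas, Delta, Echo, Flint, Juno}. Their union is {M1, M2, M3, M4, M5, M6, M7, M8, M9, M10, M11}, which is all 11 items.
No 4 of the 10 sets cover everything (all 210 combinations miss at least one item), so 5 is optimal.

5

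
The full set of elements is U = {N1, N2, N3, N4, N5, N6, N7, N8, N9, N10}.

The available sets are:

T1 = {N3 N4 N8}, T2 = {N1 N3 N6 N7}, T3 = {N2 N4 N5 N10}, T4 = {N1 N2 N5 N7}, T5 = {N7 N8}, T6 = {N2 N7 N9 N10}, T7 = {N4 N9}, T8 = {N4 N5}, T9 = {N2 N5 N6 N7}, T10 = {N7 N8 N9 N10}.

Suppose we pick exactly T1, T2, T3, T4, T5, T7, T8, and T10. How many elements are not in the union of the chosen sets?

0

Union of T1, T2, T3, T4, T5, T7, T8, T10 = {N1, N2, N3, N4, N5, N6, N7, N8, N9, N10} — that's every element, so 0 are uncovered.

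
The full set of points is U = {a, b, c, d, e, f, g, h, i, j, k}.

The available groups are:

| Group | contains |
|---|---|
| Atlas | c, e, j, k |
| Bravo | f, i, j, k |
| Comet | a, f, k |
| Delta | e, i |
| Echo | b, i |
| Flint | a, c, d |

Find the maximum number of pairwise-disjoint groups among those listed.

2

Echo, Flint are pairwise disjoint (Echo={b,i}; Flint={a,c,d}).
Every remaining group overlaps one of these, and no 3 of the listed groups are pairwise disjoint, so 2 is the maximum.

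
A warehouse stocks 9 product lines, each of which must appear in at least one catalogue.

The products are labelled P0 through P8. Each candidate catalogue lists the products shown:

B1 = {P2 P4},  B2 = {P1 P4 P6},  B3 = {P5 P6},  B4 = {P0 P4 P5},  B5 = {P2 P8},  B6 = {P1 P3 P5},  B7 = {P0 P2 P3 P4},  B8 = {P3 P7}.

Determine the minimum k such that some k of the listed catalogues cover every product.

4

Take {B2, B4, B5, B8}. Their union is {P0, P1, P2, P3, P4, P5, P6, P7, P8}, which is all 9 products.
Only B8 contains P7, so B8 is forced; the remaining 7 products need at least 3 more catalogues (each remaining catalogue adds at most 3) — so at least 4 catalogues are needed, and 4 is optimal.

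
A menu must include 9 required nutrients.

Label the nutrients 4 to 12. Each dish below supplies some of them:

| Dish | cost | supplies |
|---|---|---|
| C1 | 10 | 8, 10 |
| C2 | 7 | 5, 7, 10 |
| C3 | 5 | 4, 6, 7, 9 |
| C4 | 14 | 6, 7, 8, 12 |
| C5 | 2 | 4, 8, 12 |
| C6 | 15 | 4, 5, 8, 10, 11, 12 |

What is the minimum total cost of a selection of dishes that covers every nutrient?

C3, C6 together cover every nutrient (C3 ∪ C6 = {4, 5, 6, 7, 8, 9, 10, 11, 12}); total cost 5 + 15 = 20.
The greedy pick C5, C3, C2, C6 costs 29; no covering selection beats 20.

20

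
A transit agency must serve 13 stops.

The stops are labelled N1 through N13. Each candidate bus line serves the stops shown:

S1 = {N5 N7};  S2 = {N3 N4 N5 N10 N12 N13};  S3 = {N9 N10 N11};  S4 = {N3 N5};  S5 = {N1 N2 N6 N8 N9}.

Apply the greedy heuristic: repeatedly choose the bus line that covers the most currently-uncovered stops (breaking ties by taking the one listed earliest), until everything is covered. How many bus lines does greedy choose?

4

Greedy: pick S2 (covers 6 new) → pick S5 (covers 5 new) → pick S1 (covers 1 new) → pick S3 (covers 1 new). Total picks: 4.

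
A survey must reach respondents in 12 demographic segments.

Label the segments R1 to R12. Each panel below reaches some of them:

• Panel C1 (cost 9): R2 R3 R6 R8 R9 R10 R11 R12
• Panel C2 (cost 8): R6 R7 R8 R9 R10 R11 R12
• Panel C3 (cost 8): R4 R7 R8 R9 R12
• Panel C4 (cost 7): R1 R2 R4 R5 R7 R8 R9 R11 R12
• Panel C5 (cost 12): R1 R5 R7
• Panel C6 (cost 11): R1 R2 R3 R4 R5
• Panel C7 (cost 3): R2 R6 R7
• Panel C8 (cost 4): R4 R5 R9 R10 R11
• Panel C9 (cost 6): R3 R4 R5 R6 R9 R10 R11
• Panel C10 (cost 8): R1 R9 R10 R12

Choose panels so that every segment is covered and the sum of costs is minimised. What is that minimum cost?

13

C4, C9 together cover every segment (C4 ∪ C9 = {R1, R2, R3, R4, R5, R6, R7, R8, R9, R10, R11, R12}); total cost 7 + 6 = 13.
No covering selection has total cost below 13.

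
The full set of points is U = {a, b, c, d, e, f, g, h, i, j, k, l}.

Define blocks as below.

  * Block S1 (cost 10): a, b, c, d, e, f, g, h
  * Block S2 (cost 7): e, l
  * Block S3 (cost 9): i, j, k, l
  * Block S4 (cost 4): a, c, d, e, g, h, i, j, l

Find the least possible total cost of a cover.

S1, S3 together cover every point (S1 ∪ S3 = {a, b, c, d, e, f, g, h, i, j, k, l}); total cost 10 + 9 = 19.
The greedy pick S4, S1, S3 costs 23; no covering selection beats 19.

19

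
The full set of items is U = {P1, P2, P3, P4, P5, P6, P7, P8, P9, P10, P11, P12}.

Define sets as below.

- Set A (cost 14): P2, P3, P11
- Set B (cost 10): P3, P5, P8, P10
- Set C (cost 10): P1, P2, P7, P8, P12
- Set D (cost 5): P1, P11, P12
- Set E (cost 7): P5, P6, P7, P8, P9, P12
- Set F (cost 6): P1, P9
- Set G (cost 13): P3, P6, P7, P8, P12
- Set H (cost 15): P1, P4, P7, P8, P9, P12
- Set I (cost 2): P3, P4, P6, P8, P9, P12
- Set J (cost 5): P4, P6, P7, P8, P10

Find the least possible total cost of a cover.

27

B, C, D, I together cover every item (B ∪ C ∪ D ∪ I = {P1, P2, P3, P4, P5, P6, P7, P8, P9, P10, P11, P12}); total cost 10 + 10 + 5 + 2 = 27.
The greedy pick I, D, J, E, C costs 29; no covering selection beats 27.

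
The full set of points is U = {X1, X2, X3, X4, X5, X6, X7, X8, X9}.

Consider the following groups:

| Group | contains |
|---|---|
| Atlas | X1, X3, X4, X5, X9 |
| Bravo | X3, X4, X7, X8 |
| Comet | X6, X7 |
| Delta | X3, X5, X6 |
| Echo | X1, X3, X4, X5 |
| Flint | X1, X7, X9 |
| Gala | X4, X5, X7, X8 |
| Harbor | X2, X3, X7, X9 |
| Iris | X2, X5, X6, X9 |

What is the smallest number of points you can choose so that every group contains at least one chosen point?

H = {X5, X7} meets every group (each contains at least one member of H), and |H| = 2.
The groups Atlas, Comet are pairwise disjoint, so any hitting set needs a separate point for each — at least 2. Hence 2 is optimal.

2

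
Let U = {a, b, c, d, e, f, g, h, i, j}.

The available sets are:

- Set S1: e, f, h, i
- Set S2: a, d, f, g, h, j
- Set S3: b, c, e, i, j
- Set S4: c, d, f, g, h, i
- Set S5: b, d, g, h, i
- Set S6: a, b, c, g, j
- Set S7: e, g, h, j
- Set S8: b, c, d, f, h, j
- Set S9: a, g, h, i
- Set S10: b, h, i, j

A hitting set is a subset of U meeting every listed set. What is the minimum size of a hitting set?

Take T = {b, h}. Each listed set contains at least one of these, so T is a hitting set of size 2.
The sets S1, S6 are pairwise disjoint, so any hitting set needs a separate point for each — at least 2. Hence 2 is optimal.

2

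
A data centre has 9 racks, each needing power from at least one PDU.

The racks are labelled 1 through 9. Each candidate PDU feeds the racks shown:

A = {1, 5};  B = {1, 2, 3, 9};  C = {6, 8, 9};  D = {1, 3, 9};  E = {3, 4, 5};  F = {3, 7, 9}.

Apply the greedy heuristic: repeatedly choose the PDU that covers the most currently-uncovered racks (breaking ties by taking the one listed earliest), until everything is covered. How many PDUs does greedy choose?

Greedy: pick B (covers 4 new) → pick C (covers 2 new) → pick E (covers 2 new) → pick F (covers 1 new). Total picks: 4.

4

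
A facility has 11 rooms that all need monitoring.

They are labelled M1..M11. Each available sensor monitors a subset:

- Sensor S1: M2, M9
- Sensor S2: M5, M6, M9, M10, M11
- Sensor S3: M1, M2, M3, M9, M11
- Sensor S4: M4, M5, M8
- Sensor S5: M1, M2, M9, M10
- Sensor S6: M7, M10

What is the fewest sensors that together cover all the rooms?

S2 and S3 and S4 and S6 together: S2 ∪ S3 ∪ S4 ∪ S6 = {M1, M2, M3, M4, M5, M6, M7, M8, M9, M10, M11} — every room is covered.
No 3 of the 6 sensors cover everything (all 20 combinations miss at least one room), so 4 is optimal.

4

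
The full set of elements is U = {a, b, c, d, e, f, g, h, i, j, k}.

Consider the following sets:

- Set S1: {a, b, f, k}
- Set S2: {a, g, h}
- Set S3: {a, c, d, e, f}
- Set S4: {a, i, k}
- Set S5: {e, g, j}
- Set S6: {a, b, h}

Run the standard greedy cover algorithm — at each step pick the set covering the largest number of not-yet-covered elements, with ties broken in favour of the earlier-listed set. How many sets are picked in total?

Greedy: pick S3 (covers 5 new) → pick S1 (covers 2 new) → pick S2 (covers 2 new) → pick S4 (covers 1 new) → pick S5 (covers 1 new). Total picks: 5.
(The true minimum cover uses only 4 sets, so greedy is not optimal here.)

5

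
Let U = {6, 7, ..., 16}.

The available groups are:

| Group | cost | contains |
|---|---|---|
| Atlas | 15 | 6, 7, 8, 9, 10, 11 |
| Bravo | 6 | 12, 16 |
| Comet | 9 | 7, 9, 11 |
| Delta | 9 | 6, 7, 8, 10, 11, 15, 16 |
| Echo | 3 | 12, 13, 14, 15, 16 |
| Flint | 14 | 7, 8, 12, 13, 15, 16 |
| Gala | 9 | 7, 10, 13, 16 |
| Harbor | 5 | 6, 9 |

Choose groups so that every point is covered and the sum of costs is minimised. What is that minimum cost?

Delta, Echo, Harbor together cover every point (Delta ∪ Echo ∪ Harbor = {6, 7, 8, 9, 10, 11, 12, 13, 14, 15, 16}); total cost 9 + 3 + 5 = 17.
No covering selection has total cost below 17.

17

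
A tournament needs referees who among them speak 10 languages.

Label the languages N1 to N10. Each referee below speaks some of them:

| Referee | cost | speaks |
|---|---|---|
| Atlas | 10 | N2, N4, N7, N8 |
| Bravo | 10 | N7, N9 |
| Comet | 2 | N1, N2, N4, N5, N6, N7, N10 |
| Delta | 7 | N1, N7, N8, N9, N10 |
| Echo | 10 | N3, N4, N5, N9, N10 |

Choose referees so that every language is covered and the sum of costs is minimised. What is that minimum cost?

19

Comet, Delta, Echo together cover every language (Comet ∪ Delta ∪ Echo = {N1, N2, N3, N4, N5, N6, N7, N8, N9, N10}); total cost 2 + 7 + 10 = 19.
No covering selection has total cost below 19.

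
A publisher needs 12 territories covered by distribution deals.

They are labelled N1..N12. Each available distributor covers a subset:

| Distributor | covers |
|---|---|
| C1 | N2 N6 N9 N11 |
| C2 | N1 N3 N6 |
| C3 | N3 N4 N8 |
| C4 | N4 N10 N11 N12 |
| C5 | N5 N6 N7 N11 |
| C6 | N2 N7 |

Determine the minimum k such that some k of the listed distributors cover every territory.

C1 and C2 and C3 and C4 and C5 together: C1 ∪ C2 ∪ C3 ∪ C4 ∪ C5 = {N1, N2, N3, N4, N5, N6, N7, N8, N9, N10, N11, N12} — every territory is covered.
No 4 of the 6 distributors cover everything (all 15 combinations miss at least one territory), so 5 is optimal.

5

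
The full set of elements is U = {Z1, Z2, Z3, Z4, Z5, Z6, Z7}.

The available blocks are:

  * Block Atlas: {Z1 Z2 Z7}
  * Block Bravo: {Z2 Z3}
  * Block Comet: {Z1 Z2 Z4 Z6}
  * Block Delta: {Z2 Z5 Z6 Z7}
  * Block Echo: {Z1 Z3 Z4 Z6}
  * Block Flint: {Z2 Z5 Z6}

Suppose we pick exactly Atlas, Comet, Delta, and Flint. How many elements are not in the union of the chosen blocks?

1

Union of Atlas, Comet, Delta, Flint = {Z1, Z2, Z4, Z5, Z6, Z7}.
Not covered: Z3 — 1 element.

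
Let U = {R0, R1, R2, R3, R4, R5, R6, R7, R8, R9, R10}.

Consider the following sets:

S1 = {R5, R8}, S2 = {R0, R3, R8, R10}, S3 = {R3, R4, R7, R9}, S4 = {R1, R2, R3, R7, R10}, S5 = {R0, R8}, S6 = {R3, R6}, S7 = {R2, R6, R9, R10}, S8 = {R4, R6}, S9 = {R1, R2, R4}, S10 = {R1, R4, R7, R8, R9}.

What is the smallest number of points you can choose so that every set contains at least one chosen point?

4

H = {R2, R6, R8, R9} meets every set (each contains at least one member of H), and |H| = 4.
No choice of 3 points meets every set, so 4 is the minimum.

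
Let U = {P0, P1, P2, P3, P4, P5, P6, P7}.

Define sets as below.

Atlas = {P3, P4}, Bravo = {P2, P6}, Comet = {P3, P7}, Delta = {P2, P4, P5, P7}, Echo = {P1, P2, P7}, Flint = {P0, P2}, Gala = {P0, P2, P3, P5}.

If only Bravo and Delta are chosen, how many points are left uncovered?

3

Union of Bravo, Delta = {P2, P4, P5, P6, P7}.
Not covered: P0, P1, P3 — 3 points.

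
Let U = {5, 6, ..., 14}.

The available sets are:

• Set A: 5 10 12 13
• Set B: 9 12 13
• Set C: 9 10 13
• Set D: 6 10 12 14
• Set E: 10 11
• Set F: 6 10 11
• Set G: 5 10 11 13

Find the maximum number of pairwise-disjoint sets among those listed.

B, E are pairwise disjoint (B={9,12,13}; E={10,11}).
Every remaining set overlaps one of these, and no 3 of the listed sets are pairwise disjoint, so 2 is the maximum.

2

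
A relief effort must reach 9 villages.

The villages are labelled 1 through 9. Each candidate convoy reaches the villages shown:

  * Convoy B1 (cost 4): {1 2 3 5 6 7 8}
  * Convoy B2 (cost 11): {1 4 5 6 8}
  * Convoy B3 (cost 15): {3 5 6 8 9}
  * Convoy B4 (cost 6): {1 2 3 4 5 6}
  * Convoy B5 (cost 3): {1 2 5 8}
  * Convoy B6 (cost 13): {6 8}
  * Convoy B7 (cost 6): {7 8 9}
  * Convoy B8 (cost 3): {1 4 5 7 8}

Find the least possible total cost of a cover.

12

B4, B7 together cover every village (B4 ∪ B7 = {1, 2, 3, 4, 5, 6, 7, 8, 9}); total cost 6 + 6 = 12.
The greedy pick B1, B8, B7 costs 13; no covering selection beats 12.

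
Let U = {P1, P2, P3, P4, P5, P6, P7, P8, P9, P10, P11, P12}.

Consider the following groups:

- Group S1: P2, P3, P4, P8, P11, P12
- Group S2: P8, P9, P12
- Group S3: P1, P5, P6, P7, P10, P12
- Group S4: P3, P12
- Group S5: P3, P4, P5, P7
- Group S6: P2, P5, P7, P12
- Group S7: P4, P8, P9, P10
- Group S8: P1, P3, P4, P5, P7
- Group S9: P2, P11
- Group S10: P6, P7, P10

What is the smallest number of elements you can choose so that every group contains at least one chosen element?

4

H = {P2, P7, P8, P12} meets every group (each contains at least one member of H), and |H| = 4.
No choice of 3 elements meets every group, so 4 is the minimum.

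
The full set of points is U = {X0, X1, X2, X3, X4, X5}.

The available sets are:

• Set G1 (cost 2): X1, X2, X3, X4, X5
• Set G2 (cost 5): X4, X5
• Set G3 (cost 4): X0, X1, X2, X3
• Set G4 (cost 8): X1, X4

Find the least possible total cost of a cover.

6

G1, G3 together cover every point (G1 ∪ G3 = {X0, X1, X2, X3, X4, X5}); total cost 2 + 4 = 6.
No covering selection has total cost below 6.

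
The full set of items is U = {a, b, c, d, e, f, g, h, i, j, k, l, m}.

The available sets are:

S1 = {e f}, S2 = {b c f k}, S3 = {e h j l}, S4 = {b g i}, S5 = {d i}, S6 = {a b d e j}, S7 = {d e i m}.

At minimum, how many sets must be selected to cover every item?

S2, S3, S4, S6, and S7 cover everything between them: the union {a, b, c, d, e, f, g, h, i, j, k, l, m} is all of U.
No 4 of the 7 sets cover everything (all 35 combinations miss at least one item), so 5 is optimal.

5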